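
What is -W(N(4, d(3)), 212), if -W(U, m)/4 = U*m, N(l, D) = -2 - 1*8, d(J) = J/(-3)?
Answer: -8480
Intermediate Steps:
d(J) = -J/3 (d(J) = J*(-⅓) = -J/3)
N(l, D) = -10 (N(l, D) = -2 - 8 = -10)
W(U, m) = -4*U*m
-W(N(4, d(3)), 212) = -(-4)*(-10)*212 = -1*8480 = -8480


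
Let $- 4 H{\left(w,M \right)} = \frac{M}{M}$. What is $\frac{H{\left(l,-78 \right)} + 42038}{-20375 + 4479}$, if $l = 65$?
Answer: $- \frac{168151}{63584} \approx -2.6446$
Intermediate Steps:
$H{\left(w,M \right)} = - \frac{1}{4}$ ($H{\left(w,M \right)} = - \frac{M \frac{1}{M}}{4} = \left(- \frac{1}{4}\right) 1 = - \frac{1}{4}$)
$\frac{H{\left(l,-78 \right)} + 42038}{-20375 + 4479} = \frac{- \frac{1}{4} + 42038}{-20375 + 4479} = \frac{168151}{4 \left(-15896\right)} = \frac{168151}{4} \left(- \frac{1}{15896}\right) = - \frac{168151}{63584}$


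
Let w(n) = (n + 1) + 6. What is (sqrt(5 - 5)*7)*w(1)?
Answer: 0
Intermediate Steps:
w(n) = 7 + n (w(n) = (1 + n) + 6 = 7 + n)
(sqrt(5 - 5)*7)*w(1) = (sqrt(5 - 5)*7)*(7 + 1) = (sqrt(0)*7)*8 = (0*7)*8 = 0*8 = 0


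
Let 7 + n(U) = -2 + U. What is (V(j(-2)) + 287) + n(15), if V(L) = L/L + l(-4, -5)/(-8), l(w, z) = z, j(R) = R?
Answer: 2357/8 ≈ 294.63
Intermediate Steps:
n(U) = -9 + U (n(U) = -7 + (-2 + U) = -9 + U)
V(L) = 13/8 (V(L) = L/L - 5/(-8) = 1 - 5*(-1/8) = 1 + 5/8 = 13/8)
(V(j(-2)) + 287) + n(15) = (13/8 + 287) + (-9 + 15) = 2309/8 + 6 = 2357/8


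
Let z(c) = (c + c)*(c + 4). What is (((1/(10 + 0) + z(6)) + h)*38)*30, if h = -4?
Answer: 132354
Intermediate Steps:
z(c) = 2*c*(4 + c) (z(c) = (2*c)*(4 + c) = 2*c*(4 + c))
(((1/(10 + 0) + z(6)) + h)*38)*30 = (((1/(10 + 0) + 2*6*(4 + 6)) - 4)*38)*30 = (((1/10 + 2*6*10) - 4)*38)*30 = (((⅒ + 120) - 4)*38)*30 = ((1201/10 - 4)*38)*30 = ((1161/10)*38)*30 = (22059/5)*30 = 132354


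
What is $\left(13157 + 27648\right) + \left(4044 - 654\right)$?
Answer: $44195$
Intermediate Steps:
$\left(13157 + 27648\right) + \left(4044 - 654\right) = 40805 + \left(4044 - 654\right) = 40805 + 3390 = 44195$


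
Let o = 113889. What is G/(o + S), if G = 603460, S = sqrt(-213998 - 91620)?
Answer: 68727455940/12971009939 - 603460*I*sqrt(305618)/12971009939 ≈ 5.2985 - 0.02572*I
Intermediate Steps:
S = I*sqrt(305618) (S = sqrt(-305618) = I*sqrt(305618) ≈ 552.83*I)
G/(o + S) = 603460/(113889 + I*sqrt(305618))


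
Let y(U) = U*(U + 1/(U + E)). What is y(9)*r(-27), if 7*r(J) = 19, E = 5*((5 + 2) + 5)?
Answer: 35454/161 ≈ 220.21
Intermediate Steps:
E = 60 (E = 5*(7 + 5) = 5*12 = 60)
r(J) = 19/7 (r(J) = (⅐)*19 = 19/7)
y(U) = U*(U + 1/(60 + U)) (y(U) = U*(U + 1/(U + 60)) = U*(U + 1/(60 + U)))
y(9)*r(-27) = (9*(1 + 9² + 60*9)/(60 + 9))*(19/7) = (9*(1 + 81 + 540)/69)*(19/7) = (9*(1/69)*622)*(19/7) = (1866/23)*(19/7) = 35454/161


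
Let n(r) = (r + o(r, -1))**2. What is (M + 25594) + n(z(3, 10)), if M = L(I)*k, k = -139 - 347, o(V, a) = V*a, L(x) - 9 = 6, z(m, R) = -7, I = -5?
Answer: 18304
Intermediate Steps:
L(x) = 15 (L(x) = 9 + 6 = 15)
k = -486
n(r) = 0 (n(r) = (r + r*(-1))**2 = (r - r)**2 = 0**2 = 0)
M = -7290 (M = 15*(-486) = -7290)
(M + 25594) + n(z(3, 10)) = (-7290 + 25594) + 0 = 18304 + 0 = 18304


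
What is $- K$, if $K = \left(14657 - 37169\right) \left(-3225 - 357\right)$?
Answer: $-80637984$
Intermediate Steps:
$K = 80637984$ ($K = \left(-22512\right) \left(-3582\right) = 80637984$)
$- K = \left(-1\right) 80637984 = -80637984$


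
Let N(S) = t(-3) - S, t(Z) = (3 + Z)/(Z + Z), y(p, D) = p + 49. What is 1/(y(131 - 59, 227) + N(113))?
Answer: 1/8 ≈ 0.12500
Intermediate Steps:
y(p, D) = 49 + p
t(Z) = (3 + Z)/(2*Z) (t(Z) = (3 + Z)/((2*Z)) = (3 + Z)*(1/(2*Z)) = (3 + Z)/(2*Z))
N(S) = -S (N(S) = (1/2)*(3 - 3)/(-3) - S = (1/2)*(-1/3)*0 - S = 0 - S = -S)
1/(y(131 - 59, 227) + N(113)) = 1/((49 + (131 - 59)) - 1*113) = 1/((49 + 72) - 113) = 1/(121 - 113) = 1/8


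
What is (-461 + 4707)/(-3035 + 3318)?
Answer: 4246/283 ≈ 15.004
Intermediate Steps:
(-461 + 4707)/(-3035 + 3318) = 4246/283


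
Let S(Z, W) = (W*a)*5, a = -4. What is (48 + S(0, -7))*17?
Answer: 3196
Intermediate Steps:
S(Z, W) = -20*W (S(Z, W) = (W*(-4))*5 = -4*W*5 = -20*W)
(48 + S(0, -7))*17 = (48 - 20*(-7))*17 = (48 + 140)*17 = 188*17 = 3196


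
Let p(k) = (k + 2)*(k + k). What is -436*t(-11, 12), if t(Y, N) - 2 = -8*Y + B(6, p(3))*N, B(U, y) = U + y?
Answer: -227592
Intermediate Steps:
p(k) = 2*k*(2 + k) (p(k) = (2 + k)*(2*k) = 2*k*(2 + k))
t(Y, N) = 2 - 8*Y + 36*N (t(Y, N) = 2 + (-8*Y + (6 + 2*3*(2 + 3))*N) = 2 + (-8*Y + (6 + 2*3*5)*N) = 2 + (-8*Y + (6 + 30)*N) = 2 + (-8*Y + 36*N) = 2 - 8*Y + 36*N)
-436*t(-11, 12) = -436*(2 - 8*(-11) + 36*12) = -436*(2 + 88 + 432) = -436*522 = -227592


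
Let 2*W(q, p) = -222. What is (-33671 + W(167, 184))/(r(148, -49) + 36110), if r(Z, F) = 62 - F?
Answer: -33782/36221 ≈ -0.93266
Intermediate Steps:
W(q, p) = -111 (W(q, p) = (½)*(-222) = -111)
(-33671 + W(167, 184))/(r(148, -49) + 36110) = (-33671 - 111)/((62 - 1*(-49)) + 36110) = -33782/((62 + 49) + 36110) = -33782/(111 + 36110) = -33782/36221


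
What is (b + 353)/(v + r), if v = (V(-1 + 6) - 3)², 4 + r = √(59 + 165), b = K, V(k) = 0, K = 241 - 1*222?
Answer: -1860/199 + 1488*√14/199 ≈ 18.631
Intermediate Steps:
K = 19 (K = 241 - 222 = 19)
b = 19
r = -4 + 4*√14 (r = -4 + √(59 + 165) = -4 + √224 = -4 + 4*√14 ≈ 10.967)
v = 9 (v = (0 - 3)² = (-3)² = 9)
(b + 353)/(v + r) = (19 + 353)/(9 + (-4 + 4*√14)) = 372/(5 + 4*√14)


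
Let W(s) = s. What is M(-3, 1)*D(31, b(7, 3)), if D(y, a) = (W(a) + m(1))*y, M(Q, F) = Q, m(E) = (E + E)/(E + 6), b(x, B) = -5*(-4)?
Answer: -13206/7 ≈ -1886.6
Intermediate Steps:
b(x, B) = 20
m(E) = 2*E/(6 + E) (m(E) = (2*E)/(6 + E) = 2*E/(6 + E))
D(y, a) = y*(2/7 + a) (D(y, a) = (a + 2*1/(6 + 1))*y = (a + 2*1/7)*y = (a + 2*1*(⅐))*y = (a + 2/7)*y = (2/7 + a)*y = y*(2/7 + a))
M(-3, 1)*D(31, b(7, 3)) = -3*31*(2 + 7*20)/7 = -3*31*(2 + 140)/7 = -3*31*142/7 = -3*4402/7 = -13206/7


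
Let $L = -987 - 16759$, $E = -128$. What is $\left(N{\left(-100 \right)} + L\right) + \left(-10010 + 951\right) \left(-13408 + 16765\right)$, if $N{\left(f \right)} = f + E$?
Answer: $-30429037$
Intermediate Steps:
$N{\left(f \right)} = -128 + f$ ($N{\left(f \right)} = f - 128 = -128 + f$)
$L = -17746$
$\left(N{\left(-100 \right)} + L\right) + \left(-10010 + 951\right) \left(-13408 + 16765\right) = \left(\left(-128 - 100\right) - 17746\right) + \left(-10010 + 951\right) \left(-13408 + 16765\right) = \left(-228 - 17746\right) - 30411063 = -17974 - 30411063 = -30429037$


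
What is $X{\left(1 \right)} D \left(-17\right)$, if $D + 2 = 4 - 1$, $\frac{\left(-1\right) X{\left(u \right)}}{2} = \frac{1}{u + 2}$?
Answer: $\frac{34}{3} \approx 11.333$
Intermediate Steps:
$X{\left(u \right)} = - \frac{2}{2 + u}$ ($X{\left(u \right)} = - \frac{2}{u + 2} = - \frac{2}{2 + u}$)
$D = 1$ ($D = -2 + \left(4 - 1\right) = -2 + 3 = 1$)
$X{\left(1 \right)} D \left(-17\right) = - \frac{2}{2 + 1} \cdot 1 \left(-17\right) = - \frac{2}{3} \cdot 1 \left(-17\right) = \left(-2\right) \frac{1}{3} \cdot 1 \left(-17\right) = \left(- \frac{2}{3}\right) 1 \left(-17\right) = \left(- \frac{2}{3}\right) \left(-17\right) = \frac{34}{3}$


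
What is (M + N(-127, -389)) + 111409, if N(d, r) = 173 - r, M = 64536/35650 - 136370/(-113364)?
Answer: 113133688869551/1010356650 ≈ 1.1197e+5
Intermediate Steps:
M = 3044412401/1010356650 (M = 64536*(1/35650) - 136370*(-1/113364) = 32268/17825 + 68185/56682 = 3044412401/1010356650 ≈ 3.0132)
(M + N(-127, -389)) + 111409 = (3044412401/1010356650 + (173 - 1*(-389))) + 111409 = (3044412401/1010356650 + (173 + 389)) + 111409 = (3044412401/1010356650 + 562) + 111409 = 570864849701/1010356650 + 111409 = 113133688869551/1010356650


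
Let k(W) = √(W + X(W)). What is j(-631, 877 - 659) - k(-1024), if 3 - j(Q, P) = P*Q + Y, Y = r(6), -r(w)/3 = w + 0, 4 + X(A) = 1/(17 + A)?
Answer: 137579 - I*√1042443379/1007 ≈ 1.3758e+5 - 32.062*I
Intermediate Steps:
X(A) = -4 + 1/(17 + A)
r(w) = -3*w (r(w) = -3*(w + 0) = -3*w)
Y = -18 (Y = -3*6 = -18)
j(Q, P) = 21 - P*Q (j(Q, P) = 3 - (P*Q - 18) = 3 - (-18 + P*Q) = 3 + (18 - P*Q) = 21 - P*Q)
k(W) = √(W + (-67 - 4*W)/(17 + W))
j(-631, 877 - 659) - k(-1024) = (21 - 1*(877 - 659)*(-631)) - √((-67 + (-1024)² + 13*(-1024))/(17 - 1024)) = (21 - 1*218*(-631)) - √((-67 + 1048576 - 13312)/(-1007)) = (21 + 137558) - √(-1/1007*1035197) = 137579 - √(-1035197/1007) = 137579 - I*√1042443379/1007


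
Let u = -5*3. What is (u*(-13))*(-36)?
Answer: -7020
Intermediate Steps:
u = -15
(u*(-13))*(-36) = -15*(-13)*(-36) = 195*(-36) = -7020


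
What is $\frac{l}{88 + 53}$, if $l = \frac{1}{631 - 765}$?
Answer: $- \frac{1}{18894} \approx -5.2927 \cdot 10^{-5}$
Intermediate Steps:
$l = - \frac{1}{134}$ ($l = \frac{1}{-134} = - \frac{1}{134} \approx -0.0074627$)
$\frac{l}{88 + 53} = - \frac{1}{134 \left(88 + 53\right)} = - \frac{1}{134 \cdot 141} = \left(- \frac{1}{134}\right) \frac{1}{141} = - \frac{1}{18894}$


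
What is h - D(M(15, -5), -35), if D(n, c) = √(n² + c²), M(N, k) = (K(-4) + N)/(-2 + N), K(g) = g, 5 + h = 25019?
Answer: 25014 - √207146/13 ≈ 24979.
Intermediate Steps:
h = 25014 (h = -5 + 25019 = 25014)
M(N, k) = (-4 + N)/(-2 + N)
D(n, c) = √(c² + n²)
h - D(M(15, -5), -35) = 25014 - √((-35)² + ((-4 + 15)/(-2 + 15))²) = 25014 - √(1225 + (11/13)²) = 25014 - √(1225 + 121/169) = 25014 - √(207146/169) = 25014 - √207146/13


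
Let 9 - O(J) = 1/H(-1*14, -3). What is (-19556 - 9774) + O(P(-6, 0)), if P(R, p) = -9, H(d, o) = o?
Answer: -87962/3 ≈ -29321.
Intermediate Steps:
O(J) = 28/3 (O(J) = 9 - 1/(-3) = 9 - 1*(-⅓) = 9 + ⅓ = 28/3)
(-19556 - 9774) + O(P(-6, 0)) = (-19556 - 9774) + 28/3 = -29330 + 28/3 = -87962/3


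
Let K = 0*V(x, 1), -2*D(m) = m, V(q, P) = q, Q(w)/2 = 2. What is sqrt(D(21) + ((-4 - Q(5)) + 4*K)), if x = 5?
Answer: I*sqrt(74)/2 ≈ 4.3012*I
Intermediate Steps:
Q(w) = 4 (Q(w) = 2*2 = 4)
D(m) = -m/2
K = 0 (K = 0*5 = 0)
sqrt(D(21) + ((-4 - Q(5)) + 4*K)) = sqrt(-1/2*21 + ((-4 - 1*4) + 4*0)) = sqrt(-21/2 + ((-4 - 4) + 0)) = sqrt(-21/2 + (-8 + 0)) = sqrt(-21/2 - 8) = sqrt(-37/2) = I*sqrt(74)/2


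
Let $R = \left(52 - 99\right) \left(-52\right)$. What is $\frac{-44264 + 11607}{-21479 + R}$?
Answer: $\frac{32657}{19035} \approx 1.7156$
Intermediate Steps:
$R = 2444$ ($R = \left(-47\right) \left(-52\right) = 2444$)
$\frac{-44264 + 11607}{-21479 + R} = \frac{-44264 + 11607}{-21479 + 2444} = - \frac{32657}{-19035} = \left(-32657\right) \left(- \frac{1}{19035}\right) = \frac{32657}{19035}$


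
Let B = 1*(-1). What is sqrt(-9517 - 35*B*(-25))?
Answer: 2*I*sqrt(2598) ≈ 101.94*I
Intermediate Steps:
B = -1
sqrt(-9517 - 35*B*(-25)) = sqrt(-9517 - 35*(-1)*(-25)) = sqrt(-9517 + 35*(-25)) = sqrt(-9517 - 875) = sqrt(-10392) = 2*I*sqrt(2598)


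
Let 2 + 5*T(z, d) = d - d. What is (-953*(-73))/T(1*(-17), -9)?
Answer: -347845/2 ≈ -1.7392e+5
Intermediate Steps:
T(z, d) = -⅖ (T(z, d) = -⅖ + (d - d)/5 = -⅖ + (⅕)*0 = -⅖ + 0 = -⅖)
(-953*(-73))/T(1*(-17), -9) = (-953*(-73))/(-⅖) = 69569*(-5/2) = -347845/2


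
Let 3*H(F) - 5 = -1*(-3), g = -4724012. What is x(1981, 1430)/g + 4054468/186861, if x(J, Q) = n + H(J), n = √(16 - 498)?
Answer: 1596112915610/73561133861 - I*√482/4724012 ≈ 21.698 - 4.6474e-6*I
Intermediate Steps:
H(F) = 8/3 (H(F) = 5/3 + (-1*(-3))/3 = 5/3 + (⅓)*3 = 5/3 + 1 = 8/3)
n = I*√482 (n = √(-482) = I*√482 ≈ 21.954*I)
x(J, Q) = 8/3 + I*√482 (x(J, Q) = I*√482 + 8/3 = 8/3 + I*√482)
x(1981, 1430)/g + 4054468/186861 = (8/3 + I*√482)/(-4724012) + 4054468/186861 = (8/3 + I*√482)*(-1/4724012) + 4054468*(1/186861) = (-2/3543009 - I*√482/4724012) + 4054468/186861 = 1596112915610/73561133861 - I*√482/4724012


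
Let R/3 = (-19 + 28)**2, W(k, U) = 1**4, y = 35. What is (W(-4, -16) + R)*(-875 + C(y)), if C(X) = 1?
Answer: -213256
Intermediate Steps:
W(k, U) = 1
R = 243 (R = 3*(-19 + 28)**2 = 3*9**2 = 3*81 = 243)
(W(-4, -16) + R)*(-875 + C(y)) = (1 + 243)*(-875 + 1) = 244*(-874) = -213256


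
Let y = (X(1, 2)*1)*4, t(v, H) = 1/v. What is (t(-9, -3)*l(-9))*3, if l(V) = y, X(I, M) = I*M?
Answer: -8/3 ≈ -2.6667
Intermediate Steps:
y = 8 (y = ((1*2)*1)*4 = (2*1)*4 = 2*4 = 8)
l(V) = 8
(t(-9, -3)*l(-9))*3 = (8/(-9))*3 = -⅑*8*3 = -8/9*3 = -8/3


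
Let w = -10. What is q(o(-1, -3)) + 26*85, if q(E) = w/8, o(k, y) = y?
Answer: 8835/4 ≈ 2208.8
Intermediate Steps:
q(E) = -5/4 (q(E) = -10/8 = -10*⅛ = -5/4)
q(o(-1, -3)) + 26*85 = -5/4 + 26*85 = -5/4 + 2210 = 8835/4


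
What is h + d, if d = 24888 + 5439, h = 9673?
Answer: 40000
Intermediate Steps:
d = 30327
h + d = 9673 + 30327 = 40000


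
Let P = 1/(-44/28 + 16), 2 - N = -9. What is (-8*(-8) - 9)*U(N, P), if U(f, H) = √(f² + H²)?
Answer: 55*√1234370/101 ≈ 605.01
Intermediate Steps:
N = 11 (N = 2 - 1*(-9) = 2 + 9 = 11)
P = 7/101 (P = 1/(-44*1/28 + 16) = 1/(-11/7 + 16) = 1/(101/7) = 7/101 ≈ 0.069307)
U(f, H) = √(H² + f²)
(-8*(-8) - 9)*U(N, P) = (-8*(-8) - 9)*√((7/101)² + 11²) = (64 - 9)*√(49/10201 + 121) = 55*√(1234370/10201) = 55*(√1234370/101) = 55*√1234370/101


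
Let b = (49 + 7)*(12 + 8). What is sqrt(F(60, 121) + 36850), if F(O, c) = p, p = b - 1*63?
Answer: sqrt(37907) ≈ 194.70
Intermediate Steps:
b = 1120 (b = 56*20 = 1120)
p = 1057 (p = 1120 - 1*63 = 1120 - 63 = 1057)
F(O, c) = 1057
sqrt(F(60, 121) + 36850) = sqrt(1057 + 36850) = sqrt(37907)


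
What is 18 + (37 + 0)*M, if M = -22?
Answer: -796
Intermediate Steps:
18 + (37 + 0)*M = 18 + (37 + 0)*(-22) = 18 + 37*(-22) = 18 - 814 = -796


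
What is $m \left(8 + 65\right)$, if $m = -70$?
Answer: $-5110$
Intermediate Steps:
$m \left(8 + 65\right) = - 70 \left(8 + 65\right) = \left(-70\right) 73 = -5110$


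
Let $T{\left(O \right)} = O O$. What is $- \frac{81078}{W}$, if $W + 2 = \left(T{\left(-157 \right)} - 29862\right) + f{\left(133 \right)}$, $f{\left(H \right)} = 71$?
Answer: $\frac{40539}{2572} \approx 15.762$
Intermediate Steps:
$T{\left(O \right)} = O^{2}$
$W = -5144$ ($W = -2 + \left(\left(\left(-157\right)^{2} - 29862\right) + 71\right) = -2 + \left(\left(24649 - 29862\right) + 71\right) = -2 + \left(-5213 + 71\right) = -2 - 5142 = -5144$)
$- \frac{81078}{W} = - \frac{81078}{-5144} = \left(-81078\right) \left(- \frac{1}{5144}\right) = \frac{40539}{2572}$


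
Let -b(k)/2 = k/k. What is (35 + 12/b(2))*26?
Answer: 754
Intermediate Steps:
b(k) = -2 (b(k) = -2*k/k = -2*1 = -2)
(35 + 12/b(2))*26 = (35 + 12/(-2))*26 = (35 + 12*(-½))*26 = (35 - 6)*26 = 29*26 = 754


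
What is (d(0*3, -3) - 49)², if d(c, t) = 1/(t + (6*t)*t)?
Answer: 6240004/2601 ≈ 2399.1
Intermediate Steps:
d(c, t) = 1/(t + 6*t²)
(d(0*3, -3) - 49)² = (1/((-3)*(1 + 6*(-3))) - 49)² = (-1/(3*(1 - 18)) - 49)² = (-⅓/(-17) - 49)² = (-⅓*(-1/17) - 49)² = (1/51 - 49)² = (-2498/51)² = 6240004/2601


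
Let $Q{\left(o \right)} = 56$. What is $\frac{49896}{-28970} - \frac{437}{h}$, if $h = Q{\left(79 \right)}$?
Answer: $- \frac{7727033}{811160} \approx -9.5259$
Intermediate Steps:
$h = 56$
$\frac{49896}{-28970} - \frac{437}{h} = \frac{49896}{-28970} - \frac{437}{56} = 49896 \left(- \frac{1}{28970}\right) - \frac{437}{56} = - \frac{24948}{14485} - \frac{437}{56} = - \frac{7727033}{811160}$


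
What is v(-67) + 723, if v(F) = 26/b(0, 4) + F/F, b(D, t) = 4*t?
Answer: 5805/8 ≈ 725.63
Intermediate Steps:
v(F) = 21/8 (v(F) = 26/((4*4)) + F/F = 26/16 + 1 = 26*(1/16) + 1 = 13/8 + 1 = 21/8)
v(-67) + 723 = 21/8 + 723 = 5805/8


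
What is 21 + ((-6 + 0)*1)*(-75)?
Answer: 471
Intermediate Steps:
21 + ((-6 + 0)*1)*(-75) = 21 - 6*1*(-75) = 21 - 6*(-75) = 21 + 450 = 471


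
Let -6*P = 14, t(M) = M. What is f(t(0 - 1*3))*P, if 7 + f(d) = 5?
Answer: 14/3 ≈ 4.6667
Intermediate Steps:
P = -7/3 (P = -⅙*14 = -7/3 ≈ -2.3333)
f(d) = -2 (f(d) = -7 + 5 = -2)
f(t(0 - 1*3))*P = -2*(-7/3) = 14/3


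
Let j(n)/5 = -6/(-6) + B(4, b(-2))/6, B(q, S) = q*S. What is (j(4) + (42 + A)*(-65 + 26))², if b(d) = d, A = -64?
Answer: 6599761/9 ≈ 7.3331e+5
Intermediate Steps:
B(q, S) = S*q
j(n) = -5/3 (j(n) = 5*(-6/(-6) - 2*4/6) = 5*(-6*(-⅙) - 8*⅙) = 5*(1 - 4/3) = 5*(-⅓) = -5/3)
(j(4) + (42 + A)*(-65 + 26))² = (-5/3 + (42 - 64)*(-65 + 26))² = (-5/3 - 22*(-39))² = (-5/3 + 858)² = (2569/3)² = 6599761/9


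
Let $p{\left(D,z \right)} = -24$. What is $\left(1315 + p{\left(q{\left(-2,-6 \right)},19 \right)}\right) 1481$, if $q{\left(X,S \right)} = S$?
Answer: $1911971$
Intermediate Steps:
$\left(1315 + p{\left(q{\left(-2,-6 \right)},19 \right)}\right) 1481 = \left(1315 - 24\right) 1481 = 1291 \cdot 1481 = 1911971$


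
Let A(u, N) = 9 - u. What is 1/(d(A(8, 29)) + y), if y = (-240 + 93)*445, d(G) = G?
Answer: -1/65414 ≈ -1.5287e-5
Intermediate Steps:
y = -65415 (y = -147*445 = -65415)
1/(d(A(8, 29)) + y) = 1/((9 - 1*8) - 65415) = 1/((9 - 8) - 65415) = 1/(1 - 65415) = 1/(-65414) = -1/65414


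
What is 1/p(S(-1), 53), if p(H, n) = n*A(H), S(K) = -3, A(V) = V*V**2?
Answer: -1/1431 ≈ -0.00069881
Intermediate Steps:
A(V) = V**3
p(H, n) = n*H**3
1/p(S(-1), 53) = 1/(53*(-3)**3) = 1/(53*(-27)) = 1/(-1431) = -1/1431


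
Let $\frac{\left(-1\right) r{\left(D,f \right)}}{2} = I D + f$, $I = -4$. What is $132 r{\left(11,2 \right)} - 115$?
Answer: $10973$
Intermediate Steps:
$r{\left(D,f \right)} = - 2 f + 8 D$ ($r{\left(D,f \right)} = - 2 \left(- 4 D + f\right) = - 2 \left(f - 4 D\right) = - 2 f + 8 D$)
$132 r{\left(11,2 \right)} - 115 = 132 \left(\left(-2\right) 2 + 8 \cdot 11\right) - 115 = 132 \left(-4 + 88\right) - 115 = 132 \cdot 84 - 115 = 11088 - 115 = 10973$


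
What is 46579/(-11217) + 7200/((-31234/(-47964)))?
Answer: 276588064651/25025127 ≈ 11052.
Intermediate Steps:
46579/(-11217) + 7200/((-31234/(-47964))) = 46579*(-1/11217) + 7200/((-31234*(-1/47964))) = -46579/11217 + 7200/(2231/3426) = -46579/11217 + 7200*(3426/2231) = -46579/11217 + 24667200/2231 = 276588064651/25025127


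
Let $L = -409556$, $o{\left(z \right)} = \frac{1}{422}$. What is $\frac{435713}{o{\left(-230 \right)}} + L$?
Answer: $183461330$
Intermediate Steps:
$o{\left(z \right)} = \frac{1}{422}$
$\frac{435713}{o{\left(-230 \right)}} + L = 435713 \frac{1}{\frac{1}{422}} - 409556 = 435713 \cdot 422 - 409556 = 183870886 - 409556 = 183461330$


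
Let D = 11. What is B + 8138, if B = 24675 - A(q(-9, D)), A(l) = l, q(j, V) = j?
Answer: 32822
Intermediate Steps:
B = 24684 (B = 24675 - 1*(-9) = 24675 + 9 = 24684)
B + 8138 = 24684 + 8138 = 32822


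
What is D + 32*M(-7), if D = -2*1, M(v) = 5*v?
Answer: -1122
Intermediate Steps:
D = -2
D + 32*M(-7) = -2 + 32*(5*(-7)) = -2 + 32*(-35) = -2 - 1120 = -1122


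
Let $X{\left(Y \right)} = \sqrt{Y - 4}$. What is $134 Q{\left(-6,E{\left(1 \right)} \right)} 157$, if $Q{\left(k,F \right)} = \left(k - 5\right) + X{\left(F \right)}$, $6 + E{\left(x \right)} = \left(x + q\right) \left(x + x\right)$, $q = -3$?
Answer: $-231418 + 21038 i \sqrt{14} \approx -2.3142 \cdot 10^{5} + 78717.0 i$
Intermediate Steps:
$E{\left(x \right)} = -6 + 2 x \left(-3 + x\right)$ ($E{\left(x \right)} = -6 + \left(x - 3\right) \left(x + x\right) = -6 + \left(-3 + x\right) 2 x = -6 + 2 x \left(-3 + x\right)$)
$X{\left(Y \right)} = \sqrt{-4 + Y}$
$Q{\left(k,F \right)} = -5 + k + \sqrt{-4 + F}$ ($Q{\left(k,F \right)} = \left(k - 5\right) + \sqrt{-4 + F} = \left(-5 + k\right) + \sqrt{-4 + F} = -5 + k + \sqrt{-4 + F}$)
$134 Q{\left(-6,E{\left(1 \right)} \right)} 157 = 134 \left(-5 - 6 + \sqrt{-4 - \left(12 - 2\right)}\right) 157 = 134 \left(-5 - 6 + \sqrt{-4 - 10}\right) 157 = 134 \left(-5 - 6 + \sqrt{-14}\right) 157 = 134 \left(-5 - 6 + i \sqrt{14}\right) 157 = 134 \left(-11 + i \sqrt{14}\right) 157 = \left(-1474 + 134 i \sqrt{14}\right) 157 = -231418 + 21038 i \sqrt{14}$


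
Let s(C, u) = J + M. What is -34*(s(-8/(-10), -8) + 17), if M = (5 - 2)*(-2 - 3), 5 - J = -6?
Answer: -442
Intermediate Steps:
J = 11 (J = 5 - 1*(-6) = 5 + 6 = 11)
M = -15 (M = 3*(-5) = -15)
s(C, u) = -4 (s(C, u) = 11 - 15 = -4)
-34*(s(-8/(-10), -8) + 17) = -34*(-4 + 17) = -34*13 = -442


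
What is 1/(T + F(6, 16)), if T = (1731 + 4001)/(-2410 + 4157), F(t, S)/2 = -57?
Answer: -1747/193426 ≈ -0.0090319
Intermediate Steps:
F(t, S) = -114 (F(t, S) = 2*(-57) = -114)
T = 5732/1747 ≈ 3.2811
1/(T + F(6, 16)) = 1/(5732/1747 - 114) = 1/(-193426/1747) = -1747/193426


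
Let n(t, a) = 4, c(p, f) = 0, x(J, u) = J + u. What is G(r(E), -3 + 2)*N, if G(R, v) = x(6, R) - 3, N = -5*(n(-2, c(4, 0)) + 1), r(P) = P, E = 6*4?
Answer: -675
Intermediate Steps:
E = 24
N = -25 (N = -5*(4 + 1) = -5*5 = -25)
G(R, v) = 3 + R (G(R, v) = (6 + R) - 3 = 3 + R)
G(r(E), -3 + 2)*N = (3 + 24)*(-25) = 27*(-25) = -675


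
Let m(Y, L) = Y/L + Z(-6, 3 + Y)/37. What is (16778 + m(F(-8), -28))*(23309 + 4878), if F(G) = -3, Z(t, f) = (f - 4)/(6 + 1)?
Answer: 489949337261/1036 ≈ 4.7292e+8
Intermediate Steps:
Z(t, f) = -4/7 + f/7 (Z(t, f) = (-4 + f)/7 = (-4 + f)*(⅐) = -4/7 + f/7)
m(Y, L) = -1/259 + Y/259 + Y/L (m(Y, L) = Y/L + (-4/7 + (3 + Y)/7)/37 = Y/L + (-4/7 + (3/7 + Y/7))*(1/37) = Y/L + (-⅐ + Y/7)*(1/37) = Y/L + (-1/259 + Y/259) = -1/259 + Y/259 + Y/L)
(16778 + m(F(-8), -28))*(23309 + 4878) = (16778 + (-3 + (1/259)*(-28)*(-1 - 3))/(-28))*(23309 + 4878) = (16778 - (-3 + (1/259)*(-28)*(-4))/28)*28187 = (16778 - (-3 + 16/37)/28)*28187 = (16778 - 1/28*(-95/37))*28187 = (16778 + 95/1036)*28187 = (17382103/1036)*28187 = 489949337261/1036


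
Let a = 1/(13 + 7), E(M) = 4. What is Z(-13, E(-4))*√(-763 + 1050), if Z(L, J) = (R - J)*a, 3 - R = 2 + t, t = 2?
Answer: -√287/4 ≈ -4.2353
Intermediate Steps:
R = -1 (R = 3 - (2 + 2) = 3 - 1*4 = 3 - 4 = -1)
a = 1/20 ≈ 0.050000
Z(L, J) = -1/20 - J/20 (Z(L, J) = (-1 - J)*(1/20) = -1/20 - J/20)
Z(-13, E(-4))*√(-763 + 1050) = (-1/20 - 1/20*4)*√(-763 + 1050) = (-1/20 - ⅕)*√287 = -√287/4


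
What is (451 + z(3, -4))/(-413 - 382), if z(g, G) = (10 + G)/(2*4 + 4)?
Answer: -301/530 ≈ -0.56792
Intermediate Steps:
z(g, G) = 5/6 + G/12 (z(g, G) = (10 + G)/(8 + 4) = (10 + G)/12 = (10 + G)*(1/12) = 5/6 + G/12)
(451 + z(3, -4))/(-413 - 382) = (451 + (5/6 + (1/12)*(-4)))/(-413 - 382) = (451 + (5/6 - 1/3))/(-795) = (451 + 1/2)*(-1/795) = (903/2)*(-1/795) = -301/530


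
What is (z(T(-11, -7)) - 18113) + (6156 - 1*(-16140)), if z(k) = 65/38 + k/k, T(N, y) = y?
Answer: 159057/38 ≈ 4185.7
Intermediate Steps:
z(k) = 103/38 (z(k) = 65*(1/38) + 1 = 65/38 + 1 = 103/38)
(z(T(-11, -7)) - 18113) + (6156 - 1*(-16140)) = (103/38 - 18113) + (6156 - 1*(-16140)) = -688191/38 + (6156 + 16140) = -688191/38 + 22296 = 159057/38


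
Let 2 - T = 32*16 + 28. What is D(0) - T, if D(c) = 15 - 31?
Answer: 522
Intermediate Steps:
D(c) = -16
T = -538 (T = 2 - (32*16 + 28) = 2 - (512 + 28) = 2 - 1*540 = 2 - 540 = -538)
D(0) - T = -16 - 1*(-538) = -16 + 538 = 522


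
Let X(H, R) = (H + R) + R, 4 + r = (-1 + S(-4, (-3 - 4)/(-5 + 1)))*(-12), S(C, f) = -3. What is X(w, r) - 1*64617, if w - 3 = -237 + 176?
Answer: -64587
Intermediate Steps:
w = -58 (w = 3 + (-237 + 176) = 3 - 61 = -58)
r = 44 (r = -4 + (-1 - 3)*(-12) = -4 - 4*(-12) = -4 + 48 = 44)
X(H, R) = H + 2*R
X(w, r) - 1*64617 = (-58 + 2*44) - 1*64617 = (-58 + 88) - 64617 = 30 - 64617 = -64587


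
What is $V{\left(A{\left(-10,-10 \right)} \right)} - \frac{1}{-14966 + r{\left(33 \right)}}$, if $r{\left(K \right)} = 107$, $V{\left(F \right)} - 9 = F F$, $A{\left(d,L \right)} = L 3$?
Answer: $\frac{13506832}{14859} \approx 909.0$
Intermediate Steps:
$A{\left(d,L \right)} = 3 L$
$V{\left(F \right)} = 9 + F^{2}$ ($V{\left(F \right)} = 9 + F F = 9 + F^{2}$)
$V{\left(A{\left(-10,-10 \right)} \right)} - \frac{1}{-14966 + r{\left(33 \right)}} = \left(9 + \left(3 \left(-10\right)\right)^{2}\right) - \frac{1}{-14966 + 107} = \left(9 + \left(-30\right)^{2}\right) - \frac{1}{-14859} = \left(9 + 900\right) - - \frac{1}{14859} = 909 + \frac{1}{14859} = \frac{13506832}{14859}$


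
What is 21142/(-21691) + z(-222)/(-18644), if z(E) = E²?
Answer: -365797673/101101751 ≈ -3.6181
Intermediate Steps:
21142/(-21691) + z(-222)/(-18644) = 21142/(-21691) + (-222)²/(-18644) = 21142*(-1/21691) + 49284*(-1/18644) = -21142/21691 - 12321/4661 = -365797673/101101751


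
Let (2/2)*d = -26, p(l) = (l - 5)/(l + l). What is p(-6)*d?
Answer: -143/6 ≈ -23.833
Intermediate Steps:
p(l) = (-5 + l)/(2*l) (p(l) = (-5 + l)/((2*l)) = (-5 + l)*(1/(2*l)) = (-5 + l)/(2*l))
d = -26
p(-6)*d = ((½)*(-5 - 6)/(-6))*(-26) = ((½)*(-⅙)*(-11))*(-26) = (11/12)*(-26) = -143/6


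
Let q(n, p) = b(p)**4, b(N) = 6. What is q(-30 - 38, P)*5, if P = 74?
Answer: 6480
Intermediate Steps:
q(n, p) = 1296 (q(n, p) = 6**4 = 1296)
q(-30 - 38, P)*5 = 1296*5 = 6480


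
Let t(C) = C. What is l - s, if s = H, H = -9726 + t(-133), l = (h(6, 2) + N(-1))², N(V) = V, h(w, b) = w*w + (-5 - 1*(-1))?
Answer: 10820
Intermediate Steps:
h(w, b) = -4 + w² (h(w, b) = w² + (-5 + 1) = w² - 4 = -4 + w²)
l = 961 (l = ((-4 + 6²) - 1)² = ((-4 + 36) - 1)² = (32 - 1)² = 31² = 961)
H = -9859 (H = -9726 - 133 = -9859)
s = -9859
l - s = 961 - 1*(-9859) = 961 + 9859 = 10820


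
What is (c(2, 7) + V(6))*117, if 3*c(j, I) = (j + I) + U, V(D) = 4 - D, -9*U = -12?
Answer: 169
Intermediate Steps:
U = 4/3 (U = -1/9*(-12) = 4/3 ≈ 1.3333)
c(j, I) = 4/9 + I/3 + j/3 (c(j, I) = ((j + I) + 4/3)/3 = ((I + j) + 4/3)/3 = (4/3 + I + j)/3 = 4/9 + I/3 + j/3)
(c(2, 7) + V(6))*117 = ((4/9 + (1/3)*7 + (1/3)*2) + (4 - 1*6))*117 = ((4/9 + 7/3 + 2/3) + (4 - 6))*117 = (31/9 - 2)*117 = (13/9)*117 = 169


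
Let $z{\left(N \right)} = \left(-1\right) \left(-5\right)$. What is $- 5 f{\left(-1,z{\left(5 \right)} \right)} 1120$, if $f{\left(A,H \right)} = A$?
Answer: $5600$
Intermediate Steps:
$z{\left(N \right)} = 5$
$- 5 f{\left(-1,z{\left(5 \right)} \right)} 1120 = \left(-5\right) \left(-1\right) 1120 = 5 \cdot 1120 = 5600$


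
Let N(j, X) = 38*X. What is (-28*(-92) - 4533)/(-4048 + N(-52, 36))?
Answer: 1957/2680 ≈ 0.73022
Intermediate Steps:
(-28*(-92) - 4533)/(-4048 + N(-52, 36)) = (-28*(-92) - 4533)/(-4048 + 38*36) = (2576 - 4533)/(-4048 + 1368) = -1957/(-2680) = -1957*(-1/2680) = 1957/2680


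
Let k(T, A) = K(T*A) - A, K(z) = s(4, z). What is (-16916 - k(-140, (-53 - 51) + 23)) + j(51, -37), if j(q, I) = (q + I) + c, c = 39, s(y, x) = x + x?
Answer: -39624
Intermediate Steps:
s(y, x) = 2*x
K(z) = 2*z
j(q, I) = 39 + I + q (j(q, I) = (q + I) + 39 = (I + q) + 39 = 39 + I + q)
k(T, A) = -A + 2*A*T (k(T, A) = 2*(T*A) - A = 2*(A*T) - A = 2*A*T - A = -A + 2*A*T)
(-16916 - k(-140, (-53 - 51) + 23)) + j(51, -37) = (-16916 - ((-53 - 51) + 23)*(-1 + 2*(-140))) + (39 - 37 + 51) = (-16916 - (-104 + 23)*(-1 - 280)) + 53 = (-16916 - (-81)*(-281)) + 53 = (-16916 - 1*22761) + 53 = (-16916 - 22761) + 53 = -39677 + 53 = -39624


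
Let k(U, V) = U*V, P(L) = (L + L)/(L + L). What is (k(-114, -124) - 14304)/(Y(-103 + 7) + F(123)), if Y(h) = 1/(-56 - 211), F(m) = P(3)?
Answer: -3204/19 ≈ -168.63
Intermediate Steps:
P(L) = 1 (P(L) = (2*L)/((2*L)) = (2*L)*(1/(2*L)) = 1)
F(m) = 1
Y(h) = -1/267 (Y(h) = 1/(-267) = -1/267)
(k(-114, -124) - 14304)/(Y(-103 + 7) + F(123)) = (-114*(-124) - 14304)/(-1/267 + 1) = (14136 - 14304)/(266/267) = -168*267/266 = -3204/19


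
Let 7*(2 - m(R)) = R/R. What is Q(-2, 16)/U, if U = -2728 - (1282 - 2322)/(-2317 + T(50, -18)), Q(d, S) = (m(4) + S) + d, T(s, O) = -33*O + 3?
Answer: -1591/273770 ≈ -0.0058114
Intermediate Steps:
T(s, O) = 3 - 33*O
m(R) = 13/7 (m(R) = 2 - R/(7*R) = 2 - ⅐*1 = 2 - ⅐ = 13/7)
Q(d, S) = 13/7 + S + d (Q(d, S) = (13/7 + S) + d = 13/7 + S + d)
U = -117330/43 (U = -2728 - (1282 - 2322)/(-2317 + (3 - 33*(-18))) = -2728 - (-1040)/(-2317 + (3 + 594)) = -2728 - (-1040)/(-2317 + 597) = -2728 - (-1040)/(-1720) = -2728 - (-1040)*(-1)/1720 = -2728 - 1*26/43 = -2728 - 26/43 = -117330/43 ≈ -2728.6)
Q(-2, 16)/U = (13/7 + 16 - 2)/(-117330/43) = (111/7)*(-43/117330) = -1591/273770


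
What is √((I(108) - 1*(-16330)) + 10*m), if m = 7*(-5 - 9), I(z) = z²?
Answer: √27014 ≈ 164.36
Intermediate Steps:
m = -98 (m = 7*(-14) = -98)
√((I(108) - 1*(-16330)) + 10*m) = √((108² - 1*(-16330)) + 10*(-98)) = √((11664 + 16330) - 980) = √(27994 - 980) = √27014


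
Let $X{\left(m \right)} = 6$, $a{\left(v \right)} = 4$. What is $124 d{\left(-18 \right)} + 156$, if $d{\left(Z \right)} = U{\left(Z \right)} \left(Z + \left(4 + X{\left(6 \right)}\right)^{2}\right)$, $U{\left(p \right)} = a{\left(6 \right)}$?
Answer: $40828$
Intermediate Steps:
$U{\left(p \right)} = 4$
$d{\left(Z \right)} = 400 + 4 Z$ ($d{\left(Z \right)} = 4 \left(Z + \left(4 + 6\right)^{2}\right) = 4 \left(Z + 10^{2}\right) = 4 \left(Z + 100\right) = 4 \left(100 + Z\right) = 400 + 4 Z$)
$124 d{\left(-18 \right)} + 156 = 124 \left(400 + 4 \left(-18\right)\right) + 156 = 124 \left(400 - 72\right) + 156 = 124 \cdot 328 + 156 = 40672 + 156 = 40828$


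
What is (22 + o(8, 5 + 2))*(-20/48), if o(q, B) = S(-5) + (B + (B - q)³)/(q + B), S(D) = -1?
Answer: -107/12 ≈ -8.9167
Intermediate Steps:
o(q, B) = -1 + (B + (B - q)³)/(B + q) (o(q, B) = -1 + (B + (B - q)³)/(q + B) = -1 + (B + (B - q)³)/(B + q))
(22 + o(8, 5 + 2))*(-20/48) = (22 + (((5 + 2) - 1*8)³ - 1*8)/((5 + 2) + 8))*(-20/48) = (22 + ((7 - 8)³ - 8)/(7 + 8))*(-20*1/48) = (22 + ((-1)³ - 8)/15)*(-5/12) = (22 + (-1 - 8)/15)*(-5/12) = (22 + (1/15)*(-9))*(-5/12) = (22 - ⅗)*(-5/12) = (107/5)*(-5/12) = -107/12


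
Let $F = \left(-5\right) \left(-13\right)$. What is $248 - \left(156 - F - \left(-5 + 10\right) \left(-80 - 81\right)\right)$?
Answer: $-648$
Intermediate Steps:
$F = 65$
$248 - \left(156 - F - \left(-5 + 10\right) \left(-80 - 81\right)\right) = 248 + \left(\left(\left(-5 + 10\right) \left(-80 - 81\right) + 65\right) - 156\right) = 248 + \left(\left(5 \left(-161\right) + 65\right) - 156\right) = 248 + \left(\left(-805 + 65\right) - 156\right) = 248 - 896 = -648$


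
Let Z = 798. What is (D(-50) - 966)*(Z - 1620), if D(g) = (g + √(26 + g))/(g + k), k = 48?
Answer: 773502 + 822*I*√6 ≈ 7.735e+5 + 2013.5*I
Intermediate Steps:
D(g) = (g + √(26 + g))/(48 + g) (D(g) = (g + √(26 + g))/(g + 48) = (g + √(26 + g))/(48 + g))
(D(-50) - 966)*(Z - 1620) = ((-50 + √(26 - 50))/(48 - 50) - 966)*(798 - 1620) = ((-50 + √(-24))/(-2) - 966)*(-822) = (-(-50 + 2*I*√6)/2 - 966)*(-822) = ((25 - I*√6) - 966)*(-822) = (-941 - I*√6)*(-822) = 773502 + 822*I*√6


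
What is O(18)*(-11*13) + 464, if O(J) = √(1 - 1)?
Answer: 464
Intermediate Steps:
O(J) = 0 (O(J) = √0 = 0)
O(18)*(-11*13) + 464 = 0*(-11*13) + 464 = 0*(-143) + 464 = 0 + 464 = 464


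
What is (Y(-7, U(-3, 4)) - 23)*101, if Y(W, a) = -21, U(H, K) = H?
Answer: -4444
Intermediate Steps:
(Y(-7, U(-3, 4)) - 23)*101 = (-21 - 23)*101 = -44*101 = -4444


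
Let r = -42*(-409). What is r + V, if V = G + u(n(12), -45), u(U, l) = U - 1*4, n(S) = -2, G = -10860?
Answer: 6312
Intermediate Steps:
r = 17178
u(U, l) = -4 + U (u(U, l) = U - 4 = -4 + U)
V = -10866 (V = -10860 + (-4 - 2) = -10860 - 6 = -10866)
r + V = 17178 - 10866 = 6312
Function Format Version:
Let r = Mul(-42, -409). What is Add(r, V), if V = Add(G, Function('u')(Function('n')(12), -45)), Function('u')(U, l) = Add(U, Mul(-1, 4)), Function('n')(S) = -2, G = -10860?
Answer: 6312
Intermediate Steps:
r = 17178
Function('u')(U, l) = Add(-4, U) (Function('u')(U, l) = Add(U, -4) = Add(-4, U))
V = -10866 (V = Add(-10860, Add(-4, -2)) = Add(-10860, -6) = -10866)
Add(r, V) = Add(17178, -10866) = 6312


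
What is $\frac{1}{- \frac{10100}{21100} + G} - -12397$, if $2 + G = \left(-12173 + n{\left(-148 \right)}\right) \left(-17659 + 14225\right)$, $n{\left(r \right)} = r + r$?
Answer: $\frac{112003333131362}{9034712683} \approx 12397.0$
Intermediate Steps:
$n{\left(r \right)} = 2 r$
$G = 42818544$ ($G = -2 + \left(-12173 + 2 \left(-148\right)\right) \left(-17659 + 14225\right) = -2 + \left(-12173 - 296\right) \left(-3434\right) = -2 - -42818546 = -2 + 42818546 = 42818544$)
$\frac{1}{- \frac{10100}{21100} + G} - -12397 = \frac{1}{- \frac{10100}{21100} + 42818544} - -12397 = \frac{1}{\left(-10100\right) \frac{1}{21100} + 42818544} + 12397 = \frac{1}{- \frac{101}{211} + 42818544} + 12397 = \frac{1}{\frac{9034712683}{211}} + 12397 = \frac{211}{9034712683} + 12397 = \frac{112003333131362}{9034712683}$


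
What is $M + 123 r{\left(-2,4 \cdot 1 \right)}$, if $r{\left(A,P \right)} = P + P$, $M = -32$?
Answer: $952$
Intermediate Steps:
$r{\left(A,P \right)} = 2 P$
$M + 123 r{\left(-2,4 \cdot 1 \right)} = -32 + 123 \cdot 2 \cdot 4 \cdot 1 = -32 + 123 \cdot 2 \cdot 4 = -32 + 123 \cdot 8 = -32 + 984 = 952$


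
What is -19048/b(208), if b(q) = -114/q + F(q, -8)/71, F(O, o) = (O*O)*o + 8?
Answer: 140650432/35998863 ≈ 3.9071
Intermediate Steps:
F(O, o) = 8 + o*O**2 (F(O, o) = O**2*o + 8 = o*O**2 + 8 = 8 + o*O**2)
b(q) = 8/71 - 114/q - 8*q**2/71 (b(q) = -114/q + (8 - 8*q**2)/71 = -114/q + (8 - 8*q**2)*(1/71) = -114/q + (8/71 - 8*q**2/71) = 8/71 - 114/q - 8*q**2/71)
-19048/b(208) = -19048*7384/(-4047 + 4*208*(1 - 1*208**2)) = -19048*7384/(-4047 + 4*208*(1 - 1*43264)) = -19048*7384/(-4047 + 4*208*(1 - 43264)) = -19048*7384/(-4047 + 4*208*(-43263)) = -19048*7384/(-4047 - 35994816) = -19048/((2/71)*(1/208)*(-35998863)) = -19048/(-35998863/7384) = -19048*(-7384/35998863) = 140650432/35998863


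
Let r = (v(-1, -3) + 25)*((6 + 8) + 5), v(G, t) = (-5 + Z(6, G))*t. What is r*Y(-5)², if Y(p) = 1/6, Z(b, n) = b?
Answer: 209/18 ≈ 11.611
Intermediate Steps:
Y(p) = ⅙
v(G, t) = t (v(G, t) = (-5 + 6)*t = 1*t = t)
r = 418 (r = (-3 + 25)*((6 + 8) + 5) = 22*(14 + 5) = 22*19 = 418)
r*Y(-5)² = 418*(⅙)² = 418*(1/36) = 209/18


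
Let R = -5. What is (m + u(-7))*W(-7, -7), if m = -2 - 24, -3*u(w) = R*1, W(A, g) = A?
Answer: 511/3 ≈ 170.33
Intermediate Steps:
u(w) = 5/3 (u(w) = -(-5)/3 = -1/3*(-5) = 5/3)
m = -26
(m + u(-7))*W(-7, -7) = (-26 + 5/3)*(-7) = -73/3*(-7) = 511/3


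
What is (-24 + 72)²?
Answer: 2304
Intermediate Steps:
(-24 + 72)² = 48² = 2304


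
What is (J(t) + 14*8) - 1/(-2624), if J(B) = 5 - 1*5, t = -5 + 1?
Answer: 293889/2624 ≈ 112.00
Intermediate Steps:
t = -4
J(B) = 0 (J(B) = 5 - 5 = 0)
(J(t) + 14*8) - 1/(-2624) = (0 + 14*8) - 1/(-2624) = (0 + 112) - 1*(-1/2624) = 112 + 1/2624 = 293889/2624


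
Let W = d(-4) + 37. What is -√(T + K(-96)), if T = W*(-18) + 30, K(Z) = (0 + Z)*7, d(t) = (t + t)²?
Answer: -2*I*√615 ≈ -49.598*I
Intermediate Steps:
d(t) = 4*t² (d(t) = (2*t)² = 4*t²)
W = 101 (W = 4*(-4)² + 37 = 4*16 + 37 = 64 + 37 = 101)
K(Z) = 7*Z (K(Z) = Z*7 = 7*Z)
T = -1788 (T = 101*(-18) + 30 = -1818 + 30 = -1788)
-√(T + K(-96)) = -√(-1788 + 7*(-96)) = -√(-1788 - 672) = -√(-2460) = -2*I*√615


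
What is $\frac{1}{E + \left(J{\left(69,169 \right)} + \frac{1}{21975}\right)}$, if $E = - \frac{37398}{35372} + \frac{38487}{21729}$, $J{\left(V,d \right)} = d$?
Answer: $\frac{2814990863550}{477743348032723} \approx 0.0058923$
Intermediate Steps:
$E = \frac{91456837}{128099698}$ ($E = \left(-37398\right) \frac{1}{35372} + 38487 \cdot \frac{1}{21729} = - \frac{18699}{17686} + \frac{12829}{7243} = \frac{91456837}{128099698} \approx 0.71395$)
$\frac{1}{E + \left(J{\left(69,169 \right)} + \frac{1}{21975}\right)} = \frac{1}{\frac{91456837}{128099698} + \left(169 + \frac{1}{21975}\right)} = \frac{1}{\frac{91456837}{128099698} + \frac{3713776}{21975}} = \frac{1}{\frac{477743348032723}{2814990863550}} = \frac{2814990863550}{477743348032723}$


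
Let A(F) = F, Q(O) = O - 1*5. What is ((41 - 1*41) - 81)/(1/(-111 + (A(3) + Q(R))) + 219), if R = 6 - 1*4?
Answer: -8991/24308 ≈ -0.36988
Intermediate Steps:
R = 2 (R = 6 - 4 = 2)
Q(O) = -5 + O (Q(O) = O - 5 = -5 + O)
((41 - 1*41) - 81)/(1/(-111 + (A(3) + Q(R))) + 219) = ((41 - 1*41) - 81)/(1/(-111 + (3 + (-5 + 2))) + 219) = ((41 - 41) - 81)/(1/(-111 + (3 - 3)) + 219) = (0 - 81)/(1/(-111 + 0) + 219) = -81/(1/(-111) + 219) = -81/(-1/111 + 219) = -81/24308/111 = -81*111/24308 = -8991/24308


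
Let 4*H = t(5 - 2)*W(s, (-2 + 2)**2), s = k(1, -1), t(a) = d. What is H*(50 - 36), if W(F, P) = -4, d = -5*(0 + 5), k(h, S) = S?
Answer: 350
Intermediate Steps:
d = -25 (d = -5*5 = -25)
t(a) = -25
s = -1
H = 25 (H = (-25*(-4))/4 = (1/4)*100 = 25)
H*(50 - 36) = 25*(50 - 36) = 25*14 = 350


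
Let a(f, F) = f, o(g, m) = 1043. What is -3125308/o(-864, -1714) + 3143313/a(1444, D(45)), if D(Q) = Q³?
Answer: -1234469293/1506092 ≈ -819.65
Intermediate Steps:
-3125308/o(-864, -1714) + 3143313/a(1444, D(45)) = -3125308/1043 + 3143313/1444 = -1234469293/1506092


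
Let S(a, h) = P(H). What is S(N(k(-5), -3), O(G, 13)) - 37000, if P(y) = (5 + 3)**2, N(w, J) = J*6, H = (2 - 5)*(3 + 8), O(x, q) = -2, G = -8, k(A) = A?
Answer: -36936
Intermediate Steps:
H = -33 (H = -3*11 = -33)
N(w, J) = 6*J
P(y) = 64 (P(y) = 8**2 = 64)
S(a, h) = 64
S(N(k(-5), -3), O(G, 13)) - 37000 = 64 - 37000 = -36936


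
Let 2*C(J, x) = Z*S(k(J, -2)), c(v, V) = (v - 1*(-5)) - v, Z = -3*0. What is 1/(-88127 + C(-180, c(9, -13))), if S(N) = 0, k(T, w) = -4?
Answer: -1/88127 ≈ -1.1347e-5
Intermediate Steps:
Z = 0
c(v, V) = 5 (c(v, V) = (v + 5) - v = (5 + v) - v = 5)
C(J, x) = 0 (C(J, x) = (0*0)/2 = (½)*0 = 0)
1/(-88127 + C(-180, c(9, -13))) = 1/(-88127 + 0) = 1/(-88127) = -1/88127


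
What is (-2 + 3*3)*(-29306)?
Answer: -205142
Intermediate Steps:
(-2 + 3*3)*(-29306) = (-2 + 9)*(-29306) = 7*(-29306) = -205142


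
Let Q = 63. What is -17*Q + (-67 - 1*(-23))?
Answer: -1115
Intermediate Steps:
-17*Q + (-67 - 1*(-23)) = -17*63 + (-67 - 1*(-23)) = -1071 + (-67 + 23) = -1071 - 44 = -1115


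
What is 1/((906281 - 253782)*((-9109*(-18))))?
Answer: 1/106985041038 ≈ 9.3471e-12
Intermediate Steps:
1/((906281 - 253782)*((-9109*(-18)))) = 1/(652499*163962) = (1/652499)*(1/163962) = 1/106985041038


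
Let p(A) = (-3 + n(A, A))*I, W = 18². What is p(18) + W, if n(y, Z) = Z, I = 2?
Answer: 354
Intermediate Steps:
W = 324
p(A) = -6 + 2*A (p(A) = (-3 + A)*2 = -6 + 2*A)
p(18) + W = (-6 + 2*18) + 324 = (-6 + 36) + 324 = 30 + 324 = 354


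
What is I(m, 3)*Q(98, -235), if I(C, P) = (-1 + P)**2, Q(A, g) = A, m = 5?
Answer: 392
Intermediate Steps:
I(m, 3)*Q(98, -235) = (-1 + 3)**2*98 = 2**2*98 = 4*98 = 392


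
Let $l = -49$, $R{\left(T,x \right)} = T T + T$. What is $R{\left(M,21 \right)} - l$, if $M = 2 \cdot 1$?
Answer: $55$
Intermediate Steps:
$M = 2$
$R{\left(T,x \right)} = T + T^{2}$ ($R{\left(T,x \right)} = T^{2} + T = T + T^{2}$)
$R{\left(M,21 \right)} - l = 2 \left(1 + 2\right) - -49 = 2 \cdot 3 + 49 = 6 + 49 = 55$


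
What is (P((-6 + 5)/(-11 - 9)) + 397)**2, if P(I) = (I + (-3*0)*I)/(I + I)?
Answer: 632025/4 ≈ 1.5801e+5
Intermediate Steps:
P(I) = 1/2 (P(I) = (I + 0*I)/((2*I)) = (I + 0)*(1/(2*I)) = I*(1/(2*I)) = 1/2)
(P((-6 + 5)/(-11 - 9)) + 397)**2 = (1/2 + 397)**2 = (795/2)**2 = 632025/4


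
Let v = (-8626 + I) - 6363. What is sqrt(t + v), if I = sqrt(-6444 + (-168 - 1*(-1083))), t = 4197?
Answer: sqrt(-10792 + I*sqrt(5529)) ≈ 0.3579 + 103.89*I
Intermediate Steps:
I = I*sqrt(5529) (I = sqrt(-6444 + (-168 + 1083)) = sqrt(-6444 + 915) = sqrt(-5529) = I*sqrt(5529) ≈ 74.357*I)
v = -14989 + I*sqrt(5529) (v = (-8626 + I*sqrt(5529)) - 6363 = -14989 + I*sqrt(5529) ≈ -14989.0 + 74.357*I)
sqrt(t + v) = sqrt(4197 + (-14989 + I*sqrt(5529))) = sqrt(-10792 + I*sqrt(5529))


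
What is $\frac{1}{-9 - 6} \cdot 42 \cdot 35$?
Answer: $-98$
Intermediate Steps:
$\frac{1}{-9 - 6} \cdot 42 \cdot 35 = \frac{1}{-15} \cdot 42 \cdot 35 = \left(- \frac{1}{15}\right) 42 \cdot 35 = \left(- \frac{14}{5}\right) 35 = -98$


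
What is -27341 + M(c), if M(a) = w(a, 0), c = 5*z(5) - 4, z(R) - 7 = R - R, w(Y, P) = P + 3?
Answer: -27338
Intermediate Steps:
w(Y, P) = 3 + P
z(R) = 7 (z(R) = 7 + (R - R) = 7 + 0 = 7)
c = 31 (c = 5*7 - 4 = 35 - 4 = 31)
M(a) = 3 (M(a) = 3 + 0 = 3)
-27341 + M(c) = -27341 + 3 = -27338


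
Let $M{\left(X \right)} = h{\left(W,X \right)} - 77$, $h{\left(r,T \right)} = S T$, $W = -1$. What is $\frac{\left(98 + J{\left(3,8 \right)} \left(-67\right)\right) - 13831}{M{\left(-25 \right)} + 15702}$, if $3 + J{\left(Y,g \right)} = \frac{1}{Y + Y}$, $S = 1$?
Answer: $- \frac{81259}{93600} \approx -0.86815$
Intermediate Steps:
$h{\left(r,T \right)} = T$ ($h{\left(r,T \right)} = 1 T = T$)
$J{\left(Y,g \right)} = -3 + \frac{1}{2 Y}$ ($J{\left(Y,g \right)} = -3 + \frac{1}{Y + Y} = -3 + \frac{1}{2 Y}$)
$M{\left(X \right)} = -77 + X$ ($M{\left(X \right)} = X - 77 = -77 + X$)
$\frac{\left(98 + J{\left(3,8 \right)} \left(-67\right)\right) - 13831}{M{\left(-25 \right)} + 15702} = \frac{\left(98 + \left(-3 + \frac{1}{2 \cdot 3}\right) \left(-67\right)\right) - 13831}{\left(-77 - 25\right) + 15702} = \frac{\left(98 + \left(-3 + \frac{1}{2} \cdot \frac{1}{3}\right) \left(-67\right)\right) - 13831}{-102 + 15702} = \frac{\left(98 + \left(-3 + \frac{1}{6}\right) \left(-67\right)\right) - 13831}{15600} = \left(\left(98 - - \frac{1139}{6}\right) - 13831\right) \frac{1}{15600} = \left(\left(98 + \frac{1139}{6}\right) - 13831\right) \frac{1}{15600} = \left(\frac{1727}{6} - 13831\right) \frac{1}{15600} = \left(- \frac{81259}{6}\right) \frac{1}{15600} = - \frac{81259}{93600}$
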